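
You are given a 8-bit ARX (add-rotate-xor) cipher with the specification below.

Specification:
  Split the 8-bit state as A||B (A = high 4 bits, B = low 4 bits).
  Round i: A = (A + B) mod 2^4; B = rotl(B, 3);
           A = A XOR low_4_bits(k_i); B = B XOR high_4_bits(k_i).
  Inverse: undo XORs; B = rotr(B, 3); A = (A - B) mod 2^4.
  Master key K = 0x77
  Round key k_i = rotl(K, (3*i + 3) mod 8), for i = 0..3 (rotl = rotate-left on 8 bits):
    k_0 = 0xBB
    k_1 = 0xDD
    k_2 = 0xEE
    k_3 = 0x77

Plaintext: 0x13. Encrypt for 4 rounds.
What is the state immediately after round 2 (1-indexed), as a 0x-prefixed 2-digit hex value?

0xCC

s_0 = plaintext = 0x13
s_1 = Round(s_0, k_0) = 0xF2
s_2 = Round(s_1, k_1) = 0xCC
s_3 = Round(s_2, k_2) = 0x68
s_4 = Round(s_3, k_3) = 0x93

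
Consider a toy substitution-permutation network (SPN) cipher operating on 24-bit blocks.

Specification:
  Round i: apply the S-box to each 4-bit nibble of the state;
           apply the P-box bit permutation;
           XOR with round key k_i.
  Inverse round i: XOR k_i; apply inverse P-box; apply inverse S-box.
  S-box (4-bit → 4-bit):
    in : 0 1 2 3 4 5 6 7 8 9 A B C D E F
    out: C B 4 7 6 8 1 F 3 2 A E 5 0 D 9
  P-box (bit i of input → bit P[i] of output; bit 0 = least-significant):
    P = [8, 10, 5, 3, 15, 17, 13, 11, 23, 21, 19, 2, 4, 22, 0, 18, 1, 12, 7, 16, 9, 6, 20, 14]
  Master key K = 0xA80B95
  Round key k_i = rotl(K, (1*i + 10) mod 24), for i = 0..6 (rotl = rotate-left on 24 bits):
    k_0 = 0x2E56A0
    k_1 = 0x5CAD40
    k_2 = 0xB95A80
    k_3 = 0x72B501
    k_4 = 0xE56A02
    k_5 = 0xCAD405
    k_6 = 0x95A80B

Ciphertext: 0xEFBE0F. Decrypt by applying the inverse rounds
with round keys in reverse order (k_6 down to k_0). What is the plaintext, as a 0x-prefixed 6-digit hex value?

s_0 = ciphertext = 0xEFBE0F
s_1 = InvRound(s_0, k_6) = 0xC99B99
s_2 = InvRound(s_1, k_5) = 0xF065A1
s_3 = InvRound(s_2, k_4) = 0xCE0D53
s_4 = InvRound(s_3, k_3) = 0x48F3ED
s_5 = InvRound(s_4, k_2) = 0x4541EE
s_6 = InvRound(s_5, k_1) = 0x0ED0EB
s_7 = InvRound(s_6, k_0) = 0x86296A

0x86296A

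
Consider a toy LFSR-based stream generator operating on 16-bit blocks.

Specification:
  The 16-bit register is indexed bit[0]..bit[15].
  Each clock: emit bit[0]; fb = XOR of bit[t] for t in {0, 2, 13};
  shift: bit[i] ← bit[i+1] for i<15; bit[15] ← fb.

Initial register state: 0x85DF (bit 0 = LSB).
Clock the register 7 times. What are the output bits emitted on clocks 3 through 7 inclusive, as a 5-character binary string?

11101

reg_0 = 0x85DF
clock 1: out=1, reg = 0x42EF
clock 2: out=1, reg = 0x2177
clock 3: out=1, reg = 0x90BB
clock 4: out=1, reg = 0xC85D
clock 5: out=1, reg = 0x642E
clock 6: out=0, reg = 0x3217
clock 7: out=1, reg = 0x990B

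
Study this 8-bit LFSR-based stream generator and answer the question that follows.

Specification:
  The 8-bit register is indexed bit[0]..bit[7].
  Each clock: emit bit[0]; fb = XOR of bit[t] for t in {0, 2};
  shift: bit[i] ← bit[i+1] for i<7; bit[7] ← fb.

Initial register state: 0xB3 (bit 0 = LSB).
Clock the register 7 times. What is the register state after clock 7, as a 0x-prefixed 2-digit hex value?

0xBF

reg_0 = 0xB3
clock 1: out=1, reg = 0xD9
clock 2: out=1, reg = 0xEC
clock 3: out=0, reg = 0xF6
clock 4: out=0, reg = 0xFB
clock 5: out=1, reg = 0xFD
clock 6: out=1, reg = 0x7E
clock 7: out=0, reg = 0xBF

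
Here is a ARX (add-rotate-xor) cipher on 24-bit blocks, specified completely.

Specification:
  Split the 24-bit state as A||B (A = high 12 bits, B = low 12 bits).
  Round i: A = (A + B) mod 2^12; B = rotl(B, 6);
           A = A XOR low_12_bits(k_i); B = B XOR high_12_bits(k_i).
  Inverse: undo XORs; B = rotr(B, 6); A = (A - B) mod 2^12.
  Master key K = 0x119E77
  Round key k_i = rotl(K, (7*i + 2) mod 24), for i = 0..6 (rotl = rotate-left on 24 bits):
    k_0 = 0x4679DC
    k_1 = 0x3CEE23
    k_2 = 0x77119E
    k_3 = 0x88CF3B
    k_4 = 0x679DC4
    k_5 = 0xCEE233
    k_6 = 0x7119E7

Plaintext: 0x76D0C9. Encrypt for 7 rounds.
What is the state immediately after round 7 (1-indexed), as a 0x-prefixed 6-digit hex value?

s_0 = plaintext = 0x76D0C9
s_1 = Round(s_0, k_0) = 0x1EA624
s_2 = Round(s_1, k_1) = 0x62DAD6
s_3 = Round(s_2, k_2) = 0x09D2DA
s_4 = Round(s_3, k_3) = 0xC4CE07
s_5 = Round(s_4, k_4) = 0x797781
s_6 = Round(s_5, k_5) = 0xD2BCB0
s_7 = Round(s_6, k_6) = 0x03CB23

0x03CB23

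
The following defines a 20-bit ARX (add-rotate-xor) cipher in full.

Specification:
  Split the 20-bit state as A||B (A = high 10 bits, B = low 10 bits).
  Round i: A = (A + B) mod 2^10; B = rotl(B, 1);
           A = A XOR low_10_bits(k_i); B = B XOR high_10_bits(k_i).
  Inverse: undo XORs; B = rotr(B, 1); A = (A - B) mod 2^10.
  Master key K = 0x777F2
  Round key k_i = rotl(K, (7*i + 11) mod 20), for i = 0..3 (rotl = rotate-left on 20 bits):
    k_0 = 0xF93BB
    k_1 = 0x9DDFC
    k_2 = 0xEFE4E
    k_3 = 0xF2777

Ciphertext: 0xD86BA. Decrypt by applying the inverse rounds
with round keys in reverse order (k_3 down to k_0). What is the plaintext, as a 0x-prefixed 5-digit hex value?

s_0 = ciphertext = 0xD86BA
s_1 = InvRound(s_0, k_3) = 0x576B9
s_2 = InvRound(s_1, k_2) = 0xA4083
s_3 = InvRound(s_2, k_1) = 0x7C97A
s_4 = InvRound(s_3, k_0) = 0x3E94F

0x3E94F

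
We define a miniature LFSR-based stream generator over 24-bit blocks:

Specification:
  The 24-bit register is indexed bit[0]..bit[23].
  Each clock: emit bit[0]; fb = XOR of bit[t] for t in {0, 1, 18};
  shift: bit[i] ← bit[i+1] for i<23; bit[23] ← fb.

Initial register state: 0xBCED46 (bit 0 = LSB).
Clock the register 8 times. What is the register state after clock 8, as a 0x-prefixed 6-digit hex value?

0x4ABCED

reg_0 = 0xBCED46
clock 1: out=0, reg = 0x5E76A3
clock 2: out=1, reg = 0xAF3B51
clock 3: out=1, reg = 0x579DA8
clock 4: out=0, reg = 0xABCED4
clock 5: out=0, reg = 0x55E76A
clock 6: out=0, reg = 0x2AF3B5
clock 7: out=1, reg = 0x9579DA
clock 8: out=0, reg = 0x4ABCED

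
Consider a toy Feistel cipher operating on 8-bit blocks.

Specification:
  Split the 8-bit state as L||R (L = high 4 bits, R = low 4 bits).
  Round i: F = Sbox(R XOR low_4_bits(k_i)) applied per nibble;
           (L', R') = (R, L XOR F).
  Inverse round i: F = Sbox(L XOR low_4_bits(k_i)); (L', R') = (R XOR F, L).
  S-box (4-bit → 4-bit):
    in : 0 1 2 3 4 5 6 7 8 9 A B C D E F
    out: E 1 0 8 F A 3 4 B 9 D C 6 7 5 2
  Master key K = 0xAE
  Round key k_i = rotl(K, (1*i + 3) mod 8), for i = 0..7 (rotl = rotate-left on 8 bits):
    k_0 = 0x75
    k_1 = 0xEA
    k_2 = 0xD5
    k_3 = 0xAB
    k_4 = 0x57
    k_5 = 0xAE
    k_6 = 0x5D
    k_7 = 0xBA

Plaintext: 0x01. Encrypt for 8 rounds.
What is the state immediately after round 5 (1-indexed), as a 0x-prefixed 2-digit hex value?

s_0 = plaintext = 0x01
s_1 = Round(s_0, k_0) = 0x1F
s_2 = Round(s_1, k_1) = 0xFB
s_3 = Round(s_2, k_2) = 0xBA
s_4 = Round(s_3, k_3) = 0xAA
s_5 = Round(s_4, k_4) = 0xAD
s_6 = Round(s_5, k_5) = 0xD2
s_7 = Round(s_6, k_6) = 0x2F
s_8 = Round(s_7, k_7) = 0xF8

0xAD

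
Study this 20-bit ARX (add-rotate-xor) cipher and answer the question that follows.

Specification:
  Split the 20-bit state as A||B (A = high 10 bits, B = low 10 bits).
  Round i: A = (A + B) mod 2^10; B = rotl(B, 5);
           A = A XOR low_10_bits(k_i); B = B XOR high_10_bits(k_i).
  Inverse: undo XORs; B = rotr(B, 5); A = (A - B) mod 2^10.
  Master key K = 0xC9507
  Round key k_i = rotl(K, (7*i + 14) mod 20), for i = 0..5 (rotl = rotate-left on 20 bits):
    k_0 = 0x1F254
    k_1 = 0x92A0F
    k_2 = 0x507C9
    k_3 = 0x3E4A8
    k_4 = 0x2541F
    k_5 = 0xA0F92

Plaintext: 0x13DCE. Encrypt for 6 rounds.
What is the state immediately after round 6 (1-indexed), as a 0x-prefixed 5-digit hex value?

0xFC4F3

s_0 = plaintext = 0x13DCE
s_1 = Round(s_0, k_0) = 0x125B2
s_2 = Round(s_1, k_1) = 0xFD007
s_3 = Round(s_2, k_2) = 0x0C9A1
s_4 = Round(s_3, k_3) = 0x5ECD4
s_5 = Round(s_4, k_4) = 0x94213
s_6 = Round(s_5, k_5) = 0xFC4F3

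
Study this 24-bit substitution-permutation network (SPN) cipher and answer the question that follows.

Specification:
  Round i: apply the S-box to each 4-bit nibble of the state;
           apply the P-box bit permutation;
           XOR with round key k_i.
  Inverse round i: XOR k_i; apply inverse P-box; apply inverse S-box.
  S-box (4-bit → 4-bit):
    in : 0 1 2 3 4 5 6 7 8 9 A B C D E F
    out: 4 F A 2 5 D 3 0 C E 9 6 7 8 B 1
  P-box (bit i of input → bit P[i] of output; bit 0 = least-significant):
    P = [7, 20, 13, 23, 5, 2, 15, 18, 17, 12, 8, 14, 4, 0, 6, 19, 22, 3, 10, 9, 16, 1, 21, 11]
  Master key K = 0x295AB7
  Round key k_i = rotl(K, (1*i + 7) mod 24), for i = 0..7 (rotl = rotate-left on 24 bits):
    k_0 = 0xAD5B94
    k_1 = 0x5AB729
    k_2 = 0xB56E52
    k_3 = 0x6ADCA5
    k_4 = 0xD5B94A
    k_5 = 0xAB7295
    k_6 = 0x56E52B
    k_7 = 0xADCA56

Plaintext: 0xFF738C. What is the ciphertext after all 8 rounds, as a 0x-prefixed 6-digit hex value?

s_0 = plaintext = 0xFF738C
s_1 = Round(s_0, k_0) = 0xF8EB14
s_2 = Round(s_1, k_1) = 0x57009C
s_3 = Round(s_2, k_2) = 0x80C796
s_4 = Round(s_3, k_3) = 0x5E5070
s_5 = Round(s_4, k_4) = 0xBC9212
s_6 = Round(s_5, k_5) = 0x57A6FA
s_7 = Round(s_6, k_6) = 0xFDFD9B
s_8 = Round(s_7, k_7) = 0xB82842

0xB82842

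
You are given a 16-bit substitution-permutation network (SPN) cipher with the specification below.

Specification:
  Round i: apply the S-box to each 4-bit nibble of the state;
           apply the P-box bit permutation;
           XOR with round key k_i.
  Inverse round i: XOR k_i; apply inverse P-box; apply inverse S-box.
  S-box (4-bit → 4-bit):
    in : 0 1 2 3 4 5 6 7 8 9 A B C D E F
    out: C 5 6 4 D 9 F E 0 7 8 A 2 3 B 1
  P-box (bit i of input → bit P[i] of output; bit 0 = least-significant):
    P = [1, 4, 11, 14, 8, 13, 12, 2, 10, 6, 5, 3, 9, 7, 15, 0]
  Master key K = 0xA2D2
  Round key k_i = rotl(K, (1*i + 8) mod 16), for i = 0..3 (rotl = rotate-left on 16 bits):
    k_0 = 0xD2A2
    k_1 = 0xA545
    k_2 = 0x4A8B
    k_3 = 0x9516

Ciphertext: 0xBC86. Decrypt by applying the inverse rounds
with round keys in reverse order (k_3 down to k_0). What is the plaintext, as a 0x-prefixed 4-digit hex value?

s_0 = ciphertext = 0xBC86
s_1 = InvRound(s_0, k_3) = 0xC8D2
s_2 = InvRound(s_1, k_2) = 0x4B8C
s_3 = InvRound(s_2, k_1) = 0x6EC0
s_4 = InvRound(s_3, k_0) = 0x3921

0x3921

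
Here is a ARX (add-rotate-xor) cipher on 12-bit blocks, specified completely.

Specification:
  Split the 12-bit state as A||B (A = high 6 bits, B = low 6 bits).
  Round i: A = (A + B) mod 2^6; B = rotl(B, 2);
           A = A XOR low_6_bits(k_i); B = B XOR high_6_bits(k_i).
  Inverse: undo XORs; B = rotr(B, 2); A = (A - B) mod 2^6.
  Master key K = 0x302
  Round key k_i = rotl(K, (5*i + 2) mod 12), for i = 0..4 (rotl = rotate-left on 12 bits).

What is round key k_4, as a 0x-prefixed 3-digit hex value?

0x8C0

K = 0x302
k_0 = rotl(K, (5*0+2) mod 12) = rotl(K, 2) = 0xC08
k_1 = rotl(K, (5*1+2) mod 12) = rotl(K, 7) = 0x118
k_2 = rotl(K, (5*2+2) mod 12) = rotl(K, 0) = 0x302
k_3 = rotl(K, (5*3+2) mod 12) = rotl(K, 5) = 0x046
k_4 = rotl(K, (5*4+2) mod 12) = rotl(K, 10) = 0x8C0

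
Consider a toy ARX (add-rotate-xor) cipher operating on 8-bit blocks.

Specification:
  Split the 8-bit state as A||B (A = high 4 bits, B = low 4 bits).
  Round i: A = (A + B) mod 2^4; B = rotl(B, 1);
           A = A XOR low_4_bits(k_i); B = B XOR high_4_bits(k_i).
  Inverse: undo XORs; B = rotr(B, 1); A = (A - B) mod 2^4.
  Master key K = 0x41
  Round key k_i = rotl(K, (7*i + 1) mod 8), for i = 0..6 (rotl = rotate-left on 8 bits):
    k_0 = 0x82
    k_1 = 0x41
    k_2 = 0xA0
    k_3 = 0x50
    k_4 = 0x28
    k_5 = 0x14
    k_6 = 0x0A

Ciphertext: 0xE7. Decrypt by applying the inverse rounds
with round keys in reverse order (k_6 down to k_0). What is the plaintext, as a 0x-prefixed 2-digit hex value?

0x0E

s_0 = ciphertext = 0xE7
s_1 = InvRound(s_0, k_6) = 0x9B
s_2 = InvRound(s_1, k_5) = 0x85
s_3 = InvRound(s_2, k_4) = 0x5B
s_4 = InvRound(s_3, k_3) = 0xE7
s_5 = InvRound(s_4, k_2) = 0x0E
s_6 = InvRound(s_5, k_1) = 0xC5
s_7 = InvRound(s_6, k_0) = 0x0E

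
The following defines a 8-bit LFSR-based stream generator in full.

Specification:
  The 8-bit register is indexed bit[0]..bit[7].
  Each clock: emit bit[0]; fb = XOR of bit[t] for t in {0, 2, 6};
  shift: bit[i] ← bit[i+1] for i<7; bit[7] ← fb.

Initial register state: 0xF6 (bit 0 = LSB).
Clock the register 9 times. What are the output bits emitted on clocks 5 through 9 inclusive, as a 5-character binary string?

11110

reg_0 = 0xF6
clock 1: out=0, reg = 0x7B
clock 2: out=1, reg = 0x3D
clock 3: out=1, reg = 0x1E
clock 4: out=0, reg = 0x8F
clock 5: out=1, reg = 0x47
clock 6: out=1, reg = 0xA3
clock 7: out=1, reg = 0xD1
clock 8: out=1, reg = 0x68
clock 9: out=0, reg = 0xB4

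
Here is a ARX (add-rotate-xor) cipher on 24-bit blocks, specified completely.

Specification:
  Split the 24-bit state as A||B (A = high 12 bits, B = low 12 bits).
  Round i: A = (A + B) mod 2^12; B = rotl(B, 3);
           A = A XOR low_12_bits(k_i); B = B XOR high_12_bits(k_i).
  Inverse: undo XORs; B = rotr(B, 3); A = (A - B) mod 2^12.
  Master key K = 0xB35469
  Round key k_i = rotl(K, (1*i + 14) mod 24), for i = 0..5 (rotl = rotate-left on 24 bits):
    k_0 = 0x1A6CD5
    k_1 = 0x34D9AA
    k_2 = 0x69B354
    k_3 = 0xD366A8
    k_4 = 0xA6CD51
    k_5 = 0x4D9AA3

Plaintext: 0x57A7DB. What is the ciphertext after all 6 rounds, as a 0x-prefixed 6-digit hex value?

0x665479

s_0 = plaintext = 0x57A7DB
s_1 = Round(s_0, k_0) = 0x180F7D
s_2 = Round(s_1, k_1) = 0x9578A2
s_3 = Round(s_2, k_2) = 0x2AD38F
s_4 = Round(s_3, k_3) = 0x09414F
s_5 = Round(s_4, k_4) = 0xCB2014
s_6 = Round(s_5, k_5) = 0x665479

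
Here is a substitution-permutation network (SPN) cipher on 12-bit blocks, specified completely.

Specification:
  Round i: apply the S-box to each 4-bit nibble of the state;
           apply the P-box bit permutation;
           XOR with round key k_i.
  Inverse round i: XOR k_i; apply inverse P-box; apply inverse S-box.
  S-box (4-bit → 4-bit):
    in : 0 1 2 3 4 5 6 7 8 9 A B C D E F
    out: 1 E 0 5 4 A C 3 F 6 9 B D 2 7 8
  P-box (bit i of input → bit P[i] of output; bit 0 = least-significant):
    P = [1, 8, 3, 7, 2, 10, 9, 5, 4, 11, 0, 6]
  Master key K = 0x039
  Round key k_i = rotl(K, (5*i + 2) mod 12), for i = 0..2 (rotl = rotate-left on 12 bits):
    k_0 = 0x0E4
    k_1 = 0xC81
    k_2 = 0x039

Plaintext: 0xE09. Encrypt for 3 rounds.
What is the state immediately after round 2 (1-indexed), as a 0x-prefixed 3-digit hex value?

0x5A8

s_0 = plaintext = 0xE09
s_1 = Round(s_0, k_0) = 0x9F9
s_2 = Round(s_1, k_1) = 0x5A8
s_3 = Round(s_2, k_2) = 0x9D7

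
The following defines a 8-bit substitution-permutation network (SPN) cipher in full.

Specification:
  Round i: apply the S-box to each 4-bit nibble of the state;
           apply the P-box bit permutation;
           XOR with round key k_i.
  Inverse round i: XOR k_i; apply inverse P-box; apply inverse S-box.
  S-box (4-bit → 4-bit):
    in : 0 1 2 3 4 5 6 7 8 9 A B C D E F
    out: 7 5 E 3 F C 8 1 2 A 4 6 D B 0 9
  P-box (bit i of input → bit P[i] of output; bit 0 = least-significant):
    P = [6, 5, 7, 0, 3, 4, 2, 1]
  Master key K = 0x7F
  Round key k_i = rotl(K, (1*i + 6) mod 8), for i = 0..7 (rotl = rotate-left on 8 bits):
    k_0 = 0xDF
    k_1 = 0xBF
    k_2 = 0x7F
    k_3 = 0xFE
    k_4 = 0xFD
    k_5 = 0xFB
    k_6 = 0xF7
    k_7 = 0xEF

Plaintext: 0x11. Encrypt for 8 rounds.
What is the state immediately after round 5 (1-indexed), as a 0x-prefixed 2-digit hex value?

0x9F

s_0 = plaintext = 0x11
s_1 = Round(s_0, k_0) = 0x13
s_2 = Round(s_1, k_1) = 0xD3
s_3 = Round(s_2, k_2) = 0x05
s_4 = Round(s_3, k_3) = 0x63
s_5 = Round(s_4, k_4) = 0x9F
s_6 = Round(s_5, k_5) = 0xA8
s_7 = Round(s_6, k_6) = 0xD3
s_8 = Round(s_7, k_7) = 0x95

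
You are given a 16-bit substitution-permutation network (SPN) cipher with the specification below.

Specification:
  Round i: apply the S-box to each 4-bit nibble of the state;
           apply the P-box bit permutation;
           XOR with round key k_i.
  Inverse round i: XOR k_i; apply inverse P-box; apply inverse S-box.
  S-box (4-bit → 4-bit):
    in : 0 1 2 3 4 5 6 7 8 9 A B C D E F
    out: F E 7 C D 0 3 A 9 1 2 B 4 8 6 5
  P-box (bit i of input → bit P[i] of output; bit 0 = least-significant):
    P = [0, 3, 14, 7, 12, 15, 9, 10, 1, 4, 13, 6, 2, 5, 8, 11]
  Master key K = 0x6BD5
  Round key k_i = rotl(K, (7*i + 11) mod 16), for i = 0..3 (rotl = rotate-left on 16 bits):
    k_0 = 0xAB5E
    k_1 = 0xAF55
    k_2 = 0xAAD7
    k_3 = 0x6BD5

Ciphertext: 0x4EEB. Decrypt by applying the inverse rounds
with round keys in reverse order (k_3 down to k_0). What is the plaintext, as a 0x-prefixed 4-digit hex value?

s_0 = ciphertext = 0x4EEB
s_1 = InvRound(s_0, k_3) = 0x22DA
s_2 = InvRound(s_1, k_2) = 0x85A6
s_3 = InvRound(s_2, k_1) = 0x70C8
s_4 = InvRound(s_3, k_0) = 0x4623

0x4623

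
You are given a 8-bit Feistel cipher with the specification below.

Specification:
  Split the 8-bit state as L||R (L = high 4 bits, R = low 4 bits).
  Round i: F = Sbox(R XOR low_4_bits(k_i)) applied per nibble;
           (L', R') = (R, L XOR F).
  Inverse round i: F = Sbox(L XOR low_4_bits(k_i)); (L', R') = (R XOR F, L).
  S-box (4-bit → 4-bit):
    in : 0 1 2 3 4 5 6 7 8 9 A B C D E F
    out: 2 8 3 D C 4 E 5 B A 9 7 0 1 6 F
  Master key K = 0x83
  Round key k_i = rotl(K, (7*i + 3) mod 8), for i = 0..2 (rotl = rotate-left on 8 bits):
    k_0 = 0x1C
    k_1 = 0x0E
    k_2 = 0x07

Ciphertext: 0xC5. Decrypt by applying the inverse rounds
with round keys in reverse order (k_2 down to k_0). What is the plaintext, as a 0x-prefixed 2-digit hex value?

0x0C

s_0 = ciphertext = 0xC5
s_1 = InvRound(s_0, k_2) = 0x2C
s_2 = InvRound(s_1, k_1) = 0xC2
s_3 = InvRound(s_2, k_0) = 0x0C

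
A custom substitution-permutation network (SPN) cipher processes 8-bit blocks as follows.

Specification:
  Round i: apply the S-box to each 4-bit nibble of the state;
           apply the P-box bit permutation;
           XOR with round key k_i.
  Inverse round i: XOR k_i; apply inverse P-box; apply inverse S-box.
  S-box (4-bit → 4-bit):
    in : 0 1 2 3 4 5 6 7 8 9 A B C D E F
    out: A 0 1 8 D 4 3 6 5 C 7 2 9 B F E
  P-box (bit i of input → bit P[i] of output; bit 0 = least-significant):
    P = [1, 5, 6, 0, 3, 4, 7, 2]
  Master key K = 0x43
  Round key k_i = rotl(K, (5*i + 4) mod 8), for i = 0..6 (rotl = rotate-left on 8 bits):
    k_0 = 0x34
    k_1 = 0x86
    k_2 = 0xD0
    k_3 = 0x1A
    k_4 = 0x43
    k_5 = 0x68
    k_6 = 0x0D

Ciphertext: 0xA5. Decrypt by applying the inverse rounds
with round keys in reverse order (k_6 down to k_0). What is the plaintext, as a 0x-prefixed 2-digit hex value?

s_0 = ciphertext = 0xA5
s_1 = InvRound(s_0, k_6) = 0x8B
s_2 = InvRound(s_1, k_5) = 0x5E
s_3 = InvRound(s_2, k_4) = 0xD3
s_4 = InvRound(s_3, k_3) = 0x89
s_5 = InvRound(s_4, k_2) = 0x69
s_6 = InvRound(s_5, k_1) = 0x4E
s_7 = InvRound(s_6, k_0) = 0x6A

0x6A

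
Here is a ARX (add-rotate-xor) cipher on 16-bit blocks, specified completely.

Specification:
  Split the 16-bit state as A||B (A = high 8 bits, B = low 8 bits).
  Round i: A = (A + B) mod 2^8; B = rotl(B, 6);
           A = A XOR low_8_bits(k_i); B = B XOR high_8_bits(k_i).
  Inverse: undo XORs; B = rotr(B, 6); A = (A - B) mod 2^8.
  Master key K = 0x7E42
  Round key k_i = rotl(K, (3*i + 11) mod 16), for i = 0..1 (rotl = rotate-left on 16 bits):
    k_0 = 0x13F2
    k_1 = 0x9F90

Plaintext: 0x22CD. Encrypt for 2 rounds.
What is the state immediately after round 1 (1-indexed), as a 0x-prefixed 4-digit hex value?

s_0 = plaintext = 0x22CD
s_1 = Round(s_0, k_0) = 0x1D60
s_2 = Round(s_1, k_1) = 0xED87

0x1D60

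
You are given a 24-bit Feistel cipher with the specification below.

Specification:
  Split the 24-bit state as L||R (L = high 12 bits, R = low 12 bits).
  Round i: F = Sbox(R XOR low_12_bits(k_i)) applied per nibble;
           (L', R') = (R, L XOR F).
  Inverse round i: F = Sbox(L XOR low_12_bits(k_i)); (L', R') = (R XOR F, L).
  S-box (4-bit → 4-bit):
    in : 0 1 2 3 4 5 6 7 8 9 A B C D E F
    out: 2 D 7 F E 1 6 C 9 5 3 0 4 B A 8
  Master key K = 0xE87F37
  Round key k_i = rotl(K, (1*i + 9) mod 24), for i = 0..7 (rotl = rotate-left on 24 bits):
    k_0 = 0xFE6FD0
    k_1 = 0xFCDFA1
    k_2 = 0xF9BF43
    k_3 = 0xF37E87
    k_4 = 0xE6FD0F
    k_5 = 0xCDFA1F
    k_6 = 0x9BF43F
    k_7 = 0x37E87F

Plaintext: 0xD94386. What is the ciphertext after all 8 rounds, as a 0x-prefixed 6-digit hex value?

0x96D07C

s_0 = plaintext = 0xD94386
s_1 = Round(s_0, k_0) = 0x386982
s_2 = Round(s_1, k_1) = 0x9825F9
s_3 = Round(s_2, k_2) = 0x5F9A81
s_4 = Round(s_3, k_3) = 0xA81BDF
s_5 = Round(s_4, k_4) = 0xBDFC33
s_6 = Round(s_5, k_5) = 0xC33DAB
s_7 = Round(s_6, k_6) = 0xDAB96D
s_8 = Round(s_7, k_7) = 0x96D07C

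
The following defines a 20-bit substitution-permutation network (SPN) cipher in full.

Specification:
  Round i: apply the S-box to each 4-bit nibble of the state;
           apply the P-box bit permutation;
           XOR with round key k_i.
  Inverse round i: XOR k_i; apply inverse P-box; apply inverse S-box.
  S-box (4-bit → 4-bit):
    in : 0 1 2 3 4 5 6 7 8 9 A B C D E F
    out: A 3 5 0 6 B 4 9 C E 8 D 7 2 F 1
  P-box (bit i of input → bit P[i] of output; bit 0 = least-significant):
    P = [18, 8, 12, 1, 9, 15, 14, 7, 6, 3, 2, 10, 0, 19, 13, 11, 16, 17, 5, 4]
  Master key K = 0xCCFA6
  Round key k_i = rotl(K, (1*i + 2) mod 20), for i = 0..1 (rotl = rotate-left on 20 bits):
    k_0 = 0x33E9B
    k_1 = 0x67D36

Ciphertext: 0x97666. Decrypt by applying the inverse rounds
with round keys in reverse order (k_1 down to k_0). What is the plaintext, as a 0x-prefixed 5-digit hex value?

0x4613E

s_0 = ciphertext = 0x97666
s_1 = InvRound(s_0, k_1) = 0x50FF1
s_2 = InvRound(s_1, k_0) = 0x4613E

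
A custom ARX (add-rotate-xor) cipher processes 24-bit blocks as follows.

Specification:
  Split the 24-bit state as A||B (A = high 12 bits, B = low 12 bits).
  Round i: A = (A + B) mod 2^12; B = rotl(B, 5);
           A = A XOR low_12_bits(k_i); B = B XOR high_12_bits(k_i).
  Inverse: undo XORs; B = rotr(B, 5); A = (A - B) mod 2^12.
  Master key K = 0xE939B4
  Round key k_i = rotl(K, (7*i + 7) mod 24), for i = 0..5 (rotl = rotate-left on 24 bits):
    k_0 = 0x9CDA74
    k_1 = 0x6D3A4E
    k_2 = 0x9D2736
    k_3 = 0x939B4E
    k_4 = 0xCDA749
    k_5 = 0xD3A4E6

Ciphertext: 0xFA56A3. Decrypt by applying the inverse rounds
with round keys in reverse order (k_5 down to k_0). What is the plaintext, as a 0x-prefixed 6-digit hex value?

0x9ADB23

s_0 = ciphertext = 0xFA56A3
s_1 = InvRound(s_0, k_5) = 0xE67CDC
s_2 = InvRound(s_1, k_4) = 0x62E300
s_3 = InvRound(s_2, k_3) = 0x08FCD1
s_4 = InvRound(s_3, k_2) = 0x6111A8
s_5 = InvRound(s_4, k_1) = 0xEA4DBB
s_6 = InvRound(s_5, k_0) = 0x9ADB23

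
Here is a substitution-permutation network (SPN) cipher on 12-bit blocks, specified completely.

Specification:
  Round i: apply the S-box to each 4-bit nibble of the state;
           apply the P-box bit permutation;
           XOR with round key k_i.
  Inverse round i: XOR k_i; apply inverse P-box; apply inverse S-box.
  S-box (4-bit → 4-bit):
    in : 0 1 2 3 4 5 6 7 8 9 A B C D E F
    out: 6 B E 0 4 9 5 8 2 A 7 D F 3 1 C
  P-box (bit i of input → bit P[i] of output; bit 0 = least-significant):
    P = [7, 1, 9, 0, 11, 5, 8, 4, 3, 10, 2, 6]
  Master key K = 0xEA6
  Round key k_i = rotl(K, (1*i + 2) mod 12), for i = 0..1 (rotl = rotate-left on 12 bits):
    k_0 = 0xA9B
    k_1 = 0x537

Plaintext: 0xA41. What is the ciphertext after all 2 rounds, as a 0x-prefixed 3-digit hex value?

s_0 = plaintext = 0xA41
s_1 = Round(s_0, k_0) = 0xF14
s_2 = Round(s_1, k_1) = 0xF43

0xF43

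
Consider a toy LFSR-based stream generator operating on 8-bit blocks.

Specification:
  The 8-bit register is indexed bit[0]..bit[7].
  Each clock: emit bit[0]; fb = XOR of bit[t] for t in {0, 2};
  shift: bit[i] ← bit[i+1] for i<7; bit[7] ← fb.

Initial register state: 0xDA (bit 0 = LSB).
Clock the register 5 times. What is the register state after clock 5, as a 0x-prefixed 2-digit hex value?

0x66

reg_0 = 0xDA
clock 1: out=0, reg = 0x6D
clock 2: out=1, reg = 0x36
clock 3: out=0, reg = 0x9B
clock 4: out=1, reg = 0xCD
clock 5: out=1, reg = 0x66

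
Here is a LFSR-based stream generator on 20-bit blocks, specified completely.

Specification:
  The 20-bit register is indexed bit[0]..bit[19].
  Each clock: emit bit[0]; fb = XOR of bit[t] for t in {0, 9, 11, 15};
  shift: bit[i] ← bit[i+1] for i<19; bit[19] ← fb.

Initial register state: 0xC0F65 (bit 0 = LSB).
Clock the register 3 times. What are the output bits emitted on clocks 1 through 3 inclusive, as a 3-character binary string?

101

reg_0 = 0xC0F65
clock 1: out=1, reg = 0xE07B2
clock 2: out=0, reg = 0xF03D9
clock 3: out=1, reg = 0x781EC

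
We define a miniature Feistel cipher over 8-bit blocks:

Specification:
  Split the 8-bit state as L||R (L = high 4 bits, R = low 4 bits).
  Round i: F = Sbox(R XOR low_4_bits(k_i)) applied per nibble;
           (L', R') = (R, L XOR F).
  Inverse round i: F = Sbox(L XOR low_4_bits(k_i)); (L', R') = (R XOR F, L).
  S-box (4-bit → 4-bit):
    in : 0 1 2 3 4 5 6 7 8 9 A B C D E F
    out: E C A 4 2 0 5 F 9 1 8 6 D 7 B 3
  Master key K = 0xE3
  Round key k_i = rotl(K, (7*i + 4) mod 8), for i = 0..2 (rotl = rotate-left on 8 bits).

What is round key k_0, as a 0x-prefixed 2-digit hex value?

0x3E

K = 0xE3
k_0 = rotl(K, (7*0+4) mod 8) = rotl(K, 4) = 0x3E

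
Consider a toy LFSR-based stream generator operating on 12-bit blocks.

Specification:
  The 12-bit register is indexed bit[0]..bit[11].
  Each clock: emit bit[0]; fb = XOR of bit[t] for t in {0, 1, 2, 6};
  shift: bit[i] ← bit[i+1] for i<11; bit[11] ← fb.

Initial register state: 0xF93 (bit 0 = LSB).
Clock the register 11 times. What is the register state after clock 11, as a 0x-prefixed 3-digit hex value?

reg_0 = 0xF93
clock 1: out=1, reg = 0x7C9
clock 2: out=1, reg = 0x3E4
clock 3: out=0, reg = 0x1F2
clock 4: out=0, reg = 0x0F9
clock 5: out=1, reg = 0x07C
clock 6: out=0, reg = 0x03E
clock 7: out=0, reg = 0x01F
clock 8: out=1, reg = 0x80F
clock 9: out=1, reg = 0xC07
clock 10: out=1, reg = 0xE03
clock 11: out=1, reg = 0x701

0x701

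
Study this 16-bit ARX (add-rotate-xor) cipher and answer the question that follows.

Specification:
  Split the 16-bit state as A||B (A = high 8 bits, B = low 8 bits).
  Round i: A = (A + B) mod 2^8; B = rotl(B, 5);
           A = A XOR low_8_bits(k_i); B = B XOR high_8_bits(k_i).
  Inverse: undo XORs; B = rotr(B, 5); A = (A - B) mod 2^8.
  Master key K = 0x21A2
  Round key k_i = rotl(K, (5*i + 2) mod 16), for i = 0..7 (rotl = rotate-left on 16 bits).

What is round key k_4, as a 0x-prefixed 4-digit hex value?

0x6888

K = 0x21A2
k_0 = rotl(K, (5*0+2) mod 16) = rotl(K, 2) = 0x8688
k_1 = rotl(K, (5*1+2) mod 16) = rotl(K, 7) = 0xD110
k_2 = rotl(K, (5*2+2) mod 16) = rotl(K, 12) = 0x221A
k_3 = rotl(K, (5*3+2) mod 16) = rotl(K, 1) = 0x4344
k_4 = rotl(K, (5*4+2) mod 16) = rotl(K, 6) = 0x6888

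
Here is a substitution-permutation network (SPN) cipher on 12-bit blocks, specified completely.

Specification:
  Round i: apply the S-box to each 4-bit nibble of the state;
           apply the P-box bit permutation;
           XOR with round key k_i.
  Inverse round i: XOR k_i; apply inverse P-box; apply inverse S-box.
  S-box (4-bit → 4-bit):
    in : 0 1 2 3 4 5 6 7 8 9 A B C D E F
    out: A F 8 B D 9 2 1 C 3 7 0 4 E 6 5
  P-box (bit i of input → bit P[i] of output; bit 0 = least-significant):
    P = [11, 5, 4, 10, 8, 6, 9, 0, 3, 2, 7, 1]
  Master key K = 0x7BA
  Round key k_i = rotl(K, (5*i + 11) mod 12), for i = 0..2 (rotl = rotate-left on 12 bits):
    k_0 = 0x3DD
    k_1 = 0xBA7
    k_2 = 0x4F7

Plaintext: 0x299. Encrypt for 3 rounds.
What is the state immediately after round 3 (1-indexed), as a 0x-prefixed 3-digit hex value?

s_0 = plaintext = 0x299
s_1 = Round(s_0, k_0) = 0xABF
s_2 = Round(s_1, k_1) = 0x33B
s_3 = Round(s_2, k_2) = 0x5B8

0x5B8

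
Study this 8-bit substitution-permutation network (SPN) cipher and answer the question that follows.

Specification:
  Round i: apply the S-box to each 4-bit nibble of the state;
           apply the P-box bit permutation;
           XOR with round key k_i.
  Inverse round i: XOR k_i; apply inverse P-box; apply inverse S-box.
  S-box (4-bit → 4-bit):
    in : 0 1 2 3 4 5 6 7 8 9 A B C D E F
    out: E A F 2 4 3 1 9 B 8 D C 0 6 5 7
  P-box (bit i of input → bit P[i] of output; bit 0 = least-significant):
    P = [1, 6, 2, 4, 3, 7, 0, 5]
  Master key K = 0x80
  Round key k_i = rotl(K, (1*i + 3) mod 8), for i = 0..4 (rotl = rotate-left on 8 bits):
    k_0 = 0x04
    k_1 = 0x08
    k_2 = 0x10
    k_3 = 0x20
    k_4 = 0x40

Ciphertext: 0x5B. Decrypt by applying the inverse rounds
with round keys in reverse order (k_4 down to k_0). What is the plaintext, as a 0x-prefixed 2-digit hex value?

0xCE

s_0 = ciphertext = 0x5B
s_1 = InvRound(s_0, k_4) = 0xE7
s_2 = InvRound(s_1, k_3) = 0xDF
s_3 = InvRound(s_2, k_2) = 0xFF
s_4 = InvRound(s_3, k_1) = 0x02
s_5 = InvRound(s_4, k_0) = 0xCE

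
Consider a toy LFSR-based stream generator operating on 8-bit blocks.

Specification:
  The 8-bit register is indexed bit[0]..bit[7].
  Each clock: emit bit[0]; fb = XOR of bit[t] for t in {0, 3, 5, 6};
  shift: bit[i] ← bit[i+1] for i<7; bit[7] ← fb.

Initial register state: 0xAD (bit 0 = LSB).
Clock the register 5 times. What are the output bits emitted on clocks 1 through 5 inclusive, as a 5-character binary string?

reg_0 = 0xAD
clock 1: out=1, reg = 0xD6
clock 2: out=0, reg = 0xEB
clock 3: out=1, reg = 0x75
clock 4: out=1, reg = 0xBA
clock 5: out=0, reg = 0x5D

10110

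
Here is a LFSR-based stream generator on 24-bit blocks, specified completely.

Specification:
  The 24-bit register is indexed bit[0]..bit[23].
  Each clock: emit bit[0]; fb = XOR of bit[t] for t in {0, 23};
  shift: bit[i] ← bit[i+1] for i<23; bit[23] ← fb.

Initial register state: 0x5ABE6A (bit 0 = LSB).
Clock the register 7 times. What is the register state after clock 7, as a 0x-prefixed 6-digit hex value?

reg_0 = 0x5ABE6A
clock 1: out=0, reg = 0x2D5F35
clock 2: out=1, reg = 0x96AF9A
clock 3: out=0, reg = 0xCB57CD
clock 4: out=1, reg = 0x65ABE6
clock 5: out=0, reg = 0x32D5F3
clock 6: out=1, reg = 0x996AF9
clock 7: out=1, reg = 0x4CB57C

0x4CB57C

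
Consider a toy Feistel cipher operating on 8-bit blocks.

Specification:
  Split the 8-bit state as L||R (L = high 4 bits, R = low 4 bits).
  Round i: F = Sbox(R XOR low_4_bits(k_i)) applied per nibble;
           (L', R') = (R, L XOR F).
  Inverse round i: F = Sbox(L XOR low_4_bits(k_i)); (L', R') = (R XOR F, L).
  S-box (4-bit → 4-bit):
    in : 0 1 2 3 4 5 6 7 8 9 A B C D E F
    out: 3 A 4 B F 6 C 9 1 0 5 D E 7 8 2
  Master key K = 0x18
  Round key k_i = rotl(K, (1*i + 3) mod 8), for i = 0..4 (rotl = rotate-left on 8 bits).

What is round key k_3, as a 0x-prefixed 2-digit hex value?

0x06

K = 0x18
k_0 = rotl(K, (1*0+3) mod 8) = rotl(K, 3) = 0xC0
k_1 = rotl(K, (1*1+3) mod 8) = rotl(K, 4) = 0x81
k_2 = rotl(K, (1*2+3) mod 8) = rotl(K, 5) = 0x03
k_3 = rotl(K, (1*3+3) mod 8) = rotl(K, 6) = 0x06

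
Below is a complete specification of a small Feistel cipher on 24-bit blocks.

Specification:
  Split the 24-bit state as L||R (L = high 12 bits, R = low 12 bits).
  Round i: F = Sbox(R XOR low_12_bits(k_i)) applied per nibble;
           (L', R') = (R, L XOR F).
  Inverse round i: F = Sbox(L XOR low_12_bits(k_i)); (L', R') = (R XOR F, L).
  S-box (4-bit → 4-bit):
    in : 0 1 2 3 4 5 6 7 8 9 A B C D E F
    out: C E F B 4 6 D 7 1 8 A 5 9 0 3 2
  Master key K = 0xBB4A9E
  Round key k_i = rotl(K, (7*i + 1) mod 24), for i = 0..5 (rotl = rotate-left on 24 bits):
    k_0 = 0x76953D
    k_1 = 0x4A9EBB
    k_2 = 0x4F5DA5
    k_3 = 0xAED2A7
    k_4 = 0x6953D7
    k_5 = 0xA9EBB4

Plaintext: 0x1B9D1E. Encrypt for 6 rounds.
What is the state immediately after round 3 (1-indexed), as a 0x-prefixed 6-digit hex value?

0xE36BC9

s_0 = plaintext = 0x1B9D1E
s_1 = Round(s_0, k_0) = 0xD1E042
s_2 = Round(s_1, k_1) = 0x042E36
s_3 = Round(s_2, k_2) = 0xE36BC9
s_4 = Round(s_3, k_3) = 0xBC96E5
s_5 = Round(s_4, k_4) = 0x6E5D76
s_6 = Round(s_5, k_5) = 0xD76B7A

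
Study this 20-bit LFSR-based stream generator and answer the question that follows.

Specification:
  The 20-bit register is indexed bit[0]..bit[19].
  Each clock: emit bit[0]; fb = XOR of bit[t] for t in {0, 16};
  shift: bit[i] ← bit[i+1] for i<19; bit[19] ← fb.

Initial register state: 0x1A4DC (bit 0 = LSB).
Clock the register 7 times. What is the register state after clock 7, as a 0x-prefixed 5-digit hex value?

0x1A349

reg_0 = 0x1A4DC
clock 1: out=0, reg = 0x8D26E
clock 2: out=0, reg = 0x46937
clock 3: out=1, reg = 0xA349B
clock 4: out=1, reg = 0xD1A4D
clock 5: out=1, reg = 0x68D26
clock 6: out=0, reg = 0x34693
clock 7: out=1, reg = 0x1A349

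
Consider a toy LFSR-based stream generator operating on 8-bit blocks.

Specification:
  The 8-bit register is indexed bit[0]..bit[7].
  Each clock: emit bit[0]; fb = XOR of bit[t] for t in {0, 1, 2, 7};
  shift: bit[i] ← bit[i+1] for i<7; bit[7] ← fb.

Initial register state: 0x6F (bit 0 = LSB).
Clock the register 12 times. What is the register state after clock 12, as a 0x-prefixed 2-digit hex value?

0x08

reg_0 = 0x6F
clock 1: out=1, reg = 0xB7
clock 2: out=1, reg = 0x5B
clock 3: out=1, reg = 0x2D
clock 4: out=1, reg = 0x16
clock 5: out=0, reg = 0x0B
clock 6: out=1, reg = 0x05
clock 7: out=1, reg = 0x02
clock 8: out=0, reg = 0x81
clock 9: out=1, reg = 0x40
clock 10: out=0, reg = 0x20
clock 11: out=0, reg = 0x10
clock 12: out=0, reg = 0x08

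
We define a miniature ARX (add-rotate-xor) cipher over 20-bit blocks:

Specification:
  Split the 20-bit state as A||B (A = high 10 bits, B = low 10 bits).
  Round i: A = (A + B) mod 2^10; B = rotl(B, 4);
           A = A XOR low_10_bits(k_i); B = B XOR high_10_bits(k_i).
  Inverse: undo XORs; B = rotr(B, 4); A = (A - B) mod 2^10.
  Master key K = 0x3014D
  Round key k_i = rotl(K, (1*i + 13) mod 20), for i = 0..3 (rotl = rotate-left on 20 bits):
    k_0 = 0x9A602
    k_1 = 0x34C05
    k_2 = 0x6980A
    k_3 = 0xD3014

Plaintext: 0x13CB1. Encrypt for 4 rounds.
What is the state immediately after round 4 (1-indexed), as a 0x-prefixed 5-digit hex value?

0xE2FF3

s_0 = plaintext = 0x13CB1
s_1 = Round(s_0, k_0) = 0xC097B
s_2 = Round(s_1, k_1) = 0x1E366
s_3 = Round(s_2, k_2) = 0xF53CB
s_4 = Round(s_3, k_3) = 0xE2FF3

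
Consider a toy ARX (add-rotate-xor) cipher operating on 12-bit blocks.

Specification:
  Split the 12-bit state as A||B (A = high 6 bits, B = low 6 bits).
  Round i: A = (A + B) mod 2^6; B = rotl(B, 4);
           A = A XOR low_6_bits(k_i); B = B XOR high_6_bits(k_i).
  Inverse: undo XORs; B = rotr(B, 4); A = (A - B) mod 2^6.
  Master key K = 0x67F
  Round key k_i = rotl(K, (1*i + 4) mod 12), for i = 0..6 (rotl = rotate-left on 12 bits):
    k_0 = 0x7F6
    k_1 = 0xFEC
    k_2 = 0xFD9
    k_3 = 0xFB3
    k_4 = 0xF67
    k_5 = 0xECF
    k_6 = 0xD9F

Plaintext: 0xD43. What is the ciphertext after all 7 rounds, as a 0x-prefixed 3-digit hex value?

0x96E

s_0 = plaintext = 0xD43
s_1 = Round(s_0, k_0) = 0x3AF
s_2 = Round(s_1, k_1) = 0x444
s_3 = Round(s_2, k_2) = 0x33E
s_4 = Round(s_3, k_3) = 0xE51
s_5 = Round(s_4, k_4) = 0xB69
s_6 = Round(s_5, k_5) = 0x661
s_7 = Round(s_6, k_6) = 0x96E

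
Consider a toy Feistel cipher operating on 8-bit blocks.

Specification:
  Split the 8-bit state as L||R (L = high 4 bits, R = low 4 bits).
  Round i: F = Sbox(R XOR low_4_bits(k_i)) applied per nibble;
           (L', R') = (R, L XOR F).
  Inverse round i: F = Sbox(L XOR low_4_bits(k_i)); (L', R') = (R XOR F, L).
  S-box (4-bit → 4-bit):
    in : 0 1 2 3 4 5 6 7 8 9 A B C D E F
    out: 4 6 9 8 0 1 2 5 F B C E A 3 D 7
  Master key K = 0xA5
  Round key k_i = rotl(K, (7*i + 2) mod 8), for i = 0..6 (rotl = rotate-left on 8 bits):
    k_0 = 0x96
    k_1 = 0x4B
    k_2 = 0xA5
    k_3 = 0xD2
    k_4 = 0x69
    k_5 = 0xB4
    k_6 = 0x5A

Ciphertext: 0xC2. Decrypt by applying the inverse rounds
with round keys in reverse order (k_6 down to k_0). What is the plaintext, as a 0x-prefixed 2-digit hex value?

0x8E

s_0 = ciphertext = 0xC2
s_1 = InvRound(s_0, k_6) = 0x0C
s_2 = InvRound(s_1, k_5) = 0xC0
s_3 = InvRound(s_2, k_4) = 0x1C
s_4 = InvRound(s_3, k_3) = 0x41
s_5 = InvRound(s_4, k_2) = 0x74
s_6 = InvRound(s_5, k_1) = 0xE7
s_7 = InvRound(s_6, k_0) = 0x8E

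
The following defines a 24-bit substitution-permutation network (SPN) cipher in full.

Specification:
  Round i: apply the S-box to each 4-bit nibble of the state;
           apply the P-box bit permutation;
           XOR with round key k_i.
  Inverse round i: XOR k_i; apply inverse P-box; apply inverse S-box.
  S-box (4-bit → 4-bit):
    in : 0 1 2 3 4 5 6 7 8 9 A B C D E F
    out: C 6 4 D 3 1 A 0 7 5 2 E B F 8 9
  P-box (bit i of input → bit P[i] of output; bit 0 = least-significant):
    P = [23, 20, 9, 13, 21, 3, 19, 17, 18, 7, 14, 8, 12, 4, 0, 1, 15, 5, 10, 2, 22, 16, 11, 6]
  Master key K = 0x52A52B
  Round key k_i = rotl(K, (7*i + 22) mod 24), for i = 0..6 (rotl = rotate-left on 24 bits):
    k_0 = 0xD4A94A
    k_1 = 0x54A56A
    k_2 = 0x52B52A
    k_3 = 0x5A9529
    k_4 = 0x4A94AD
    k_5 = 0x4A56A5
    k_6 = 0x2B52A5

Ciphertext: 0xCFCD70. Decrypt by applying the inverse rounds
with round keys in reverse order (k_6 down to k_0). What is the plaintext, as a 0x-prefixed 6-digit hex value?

0x358810

s_0 = ciphertext = 0xCFCD70
s_1 = InvRound(s_0, k_6) = 0x338C59
s_2 = InvRound(s_1, k_5) = 0xDC4181
s_3 = InvRound(s_2, k_4) = 0x7D5364
s_4 = InvRound(s_3, k_3) = 0x6329C2
s_5 = InvRound(s_4, k_2) = 0xB85A4A
s_6 = InvRound(s_5, k_1) = 0x985393
s_7 = InvRound(s_6, k_0) = 0x358810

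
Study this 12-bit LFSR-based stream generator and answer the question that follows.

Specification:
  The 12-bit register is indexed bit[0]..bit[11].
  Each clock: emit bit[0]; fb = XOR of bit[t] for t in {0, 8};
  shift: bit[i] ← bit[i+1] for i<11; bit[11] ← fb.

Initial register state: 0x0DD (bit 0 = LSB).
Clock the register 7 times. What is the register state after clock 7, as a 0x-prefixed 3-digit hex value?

0x1A1

reg_0 = 0x0DD
clock 1: out=1, reg = 0x86E
clock 2: out=0, reg = 0x437
clock 3: out=1, reg = 0xA1B
clock 4: out=1, reg = 0xD0D
clock 5: out=1, reg = 0x686
clock 6: out=0, reg = 0x343
clock 7: out=1, reg = 0x1A1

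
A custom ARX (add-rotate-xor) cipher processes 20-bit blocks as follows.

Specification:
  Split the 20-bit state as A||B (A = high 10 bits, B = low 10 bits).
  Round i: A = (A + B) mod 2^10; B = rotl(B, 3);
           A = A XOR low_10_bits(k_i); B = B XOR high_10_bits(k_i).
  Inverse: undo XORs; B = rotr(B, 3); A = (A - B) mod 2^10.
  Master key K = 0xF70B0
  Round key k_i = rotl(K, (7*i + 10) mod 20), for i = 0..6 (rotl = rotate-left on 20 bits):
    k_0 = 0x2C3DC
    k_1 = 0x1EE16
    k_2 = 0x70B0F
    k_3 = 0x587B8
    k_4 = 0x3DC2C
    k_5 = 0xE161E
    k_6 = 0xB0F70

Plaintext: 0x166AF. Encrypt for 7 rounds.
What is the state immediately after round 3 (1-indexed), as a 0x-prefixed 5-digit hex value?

0x72146

s_0 = plaintext = 0x166AF
s_1 = Round(s_0, k_0) = 0x351CD
s_2 = Round(s_1, k_1) = 0x2DE10
s_3 = Round(s_2, k_2) = 0x72146
s_4 = Round(s_3, k_3) = 0x2DB53
s_5 = Round(s_4, k_4) = 0x09669
s_6 = Round(s_5, k_5) = 0x240C9
s_7 = Round(s_6, k_6) = 0x8A48A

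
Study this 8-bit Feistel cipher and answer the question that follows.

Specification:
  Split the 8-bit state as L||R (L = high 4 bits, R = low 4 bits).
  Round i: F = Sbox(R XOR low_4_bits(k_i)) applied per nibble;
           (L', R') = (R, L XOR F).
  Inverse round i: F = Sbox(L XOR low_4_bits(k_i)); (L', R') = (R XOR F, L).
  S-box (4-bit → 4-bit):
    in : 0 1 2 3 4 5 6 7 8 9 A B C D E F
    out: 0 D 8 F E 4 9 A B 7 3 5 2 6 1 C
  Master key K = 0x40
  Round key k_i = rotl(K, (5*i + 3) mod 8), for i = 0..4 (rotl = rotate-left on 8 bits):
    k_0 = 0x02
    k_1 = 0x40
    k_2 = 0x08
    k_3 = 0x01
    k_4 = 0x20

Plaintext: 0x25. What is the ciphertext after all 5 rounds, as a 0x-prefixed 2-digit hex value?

s_0 = plaintext = 0x25
s_1 = Round(s_0, k_0) = 0x58
s_2 = Round(s_1, k_1) = 0x8E
s_3 = Round(s_2, k_2) = 0xE1
s_4 = Round(s_3, k_3) = 0x1E
s_5 = Round(s_4, k_4) = 0xE0

0xE0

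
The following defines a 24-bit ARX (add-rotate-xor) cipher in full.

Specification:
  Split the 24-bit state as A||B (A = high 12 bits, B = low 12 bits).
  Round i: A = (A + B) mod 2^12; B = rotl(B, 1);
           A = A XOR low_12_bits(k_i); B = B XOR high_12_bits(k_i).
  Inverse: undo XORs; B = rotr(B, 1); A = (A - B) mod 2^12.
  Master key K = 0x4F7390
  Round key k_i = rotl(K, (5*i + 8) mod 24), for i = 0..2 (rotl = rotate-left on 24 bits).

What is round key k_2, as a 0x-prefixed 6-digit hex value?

K = 0x4F7390
k_0 = rotl(K, (5*0+8) mod 24) = rotl(K, 8) = 0x73904F
k_1 = rotl(K, (5*1+8) mod 24) = rotl(K, 13) = 0x7209EE
k_2 = rotl(K, (5*2+8) mod 24) = rotl(K, 18) = 0x413DCE

0x413DCE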